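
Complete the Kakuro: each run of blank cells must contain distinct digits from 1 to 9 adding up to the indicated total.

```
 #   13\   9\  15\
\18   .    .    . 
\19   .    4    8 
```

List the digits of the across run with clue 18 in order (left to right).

6, 5, 7

R1C2 = 9 − 4 = 5 completes the 9 down.
R1C3 = 15 − 8 = 7 completes the 15 down.
R2C1 = 19 − 12 = 7 completes the 19 across.
R1C1 = 18 − 12 = 6 completes the 18 across.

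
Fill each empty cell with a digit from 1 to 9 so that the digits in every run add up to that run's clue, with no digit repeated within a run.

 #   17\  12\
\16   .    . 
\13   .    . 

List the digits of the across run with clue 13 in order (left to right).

16 in 2 cells must be {7,9}; 17 in 2 cells must be {8,9}.
The 16 across and the 17 down share only 9, so R1C1 = 9.
R1C2 = 16 − 9 = 7 completes the 16 across.
R2C1 = 17 − 9 = 8 completes the 17 down.
R2C2 = 13 − 8 = 5 completes the 13 across.

8 5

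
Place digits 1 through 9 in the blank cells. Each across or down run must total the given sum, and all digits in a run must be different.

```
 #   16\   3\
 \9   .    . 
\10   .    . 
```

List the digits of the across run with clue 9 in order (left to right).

7 2

16 in 2 cells must be {7,9}; 3 in 2 cells must be {1,2}.
The 9 across and the 16 down share only 7, so R1C1 = 7.
R1C2 = 9 − 7 = 2 completes the 9 across.
R2C1 = 16 − 7 = 9 completes the 16 down.
R2C2 = 10 − 9 = 1 completes the 10 across.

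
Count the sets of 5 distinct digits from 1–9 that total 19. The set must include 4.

3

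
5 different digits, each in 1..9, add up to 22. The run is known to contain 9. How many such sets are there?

3

5 distinct digits from 1–9 sum between 15 and 35.
Keeping only sets containing 9.
Enumerating: {1,2,3,7,9}, {1,2,4,6,9}, {1,3,4,5,9}.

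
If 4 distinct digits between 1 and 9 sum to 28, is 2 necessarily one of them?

No

Counterexample: {4,7,8,9} sums to 28 without using 2.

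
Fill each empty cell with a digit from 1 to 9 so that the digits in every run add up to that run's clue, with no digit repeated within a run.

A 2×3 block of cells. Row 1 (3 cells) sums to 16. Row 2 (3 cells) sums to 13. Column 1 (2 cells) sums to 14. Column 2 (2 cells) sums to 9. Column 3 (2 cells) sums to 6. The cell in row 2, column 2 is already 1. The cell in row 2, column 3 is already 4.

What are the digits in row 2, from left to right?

(1,2) = 9 − 1 = 8 completes the 9 down.
(1,3) = 6 − 4 = 2 completes the 6 down.
(2,1) = 13 − 5 = 8 completes the 13 across.
(1,1) = 16 − 10 = 6 completes the 16 across.

8, 1, 4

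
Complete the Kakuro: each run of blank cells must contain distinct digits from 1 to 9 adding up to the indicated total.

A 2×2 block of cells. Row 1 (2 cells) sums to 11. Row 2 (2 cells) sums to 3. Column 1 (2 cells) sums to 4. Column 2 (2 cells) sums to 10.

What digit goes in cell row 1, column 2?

3 in 2 cells must be {1,2}; 4 in 2 cells must be {1,3}.
The 11 across and the 4 down share only 3, so (1,1) = 3.
(1,2) = 11 − 3 = 8 completes the 11 across.
(2,1) = 4 − 3 = 1 completes the 4 down.
(2,2) = 3 − 1 = 2 completes the 3 across.

8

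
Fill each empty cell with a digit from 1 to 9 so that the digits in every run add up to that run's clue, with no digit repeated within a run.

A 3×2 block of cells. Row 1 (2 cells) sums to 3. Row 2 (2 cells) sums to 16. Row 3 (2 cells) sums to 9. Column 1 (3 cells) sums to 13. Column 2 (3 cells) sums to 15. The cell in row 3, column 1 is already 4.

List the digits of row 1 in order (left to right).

2 1

3 in 2 cells must be {1,2}; 16 in 2 cells must be {7,9}.
(2,1) = 7: the only remaining digit allowed by both the 16 across and the 13 down.
(2,2) = 16 − 7 = 9 completes the 16 across.
(3,2) = 9 − 4 = 5 completes the 9 across.
(1,1) = 13 − 11 = 2 completes the 13 down.
(1,2) = 3 − 2 = 1 completes the 3 across.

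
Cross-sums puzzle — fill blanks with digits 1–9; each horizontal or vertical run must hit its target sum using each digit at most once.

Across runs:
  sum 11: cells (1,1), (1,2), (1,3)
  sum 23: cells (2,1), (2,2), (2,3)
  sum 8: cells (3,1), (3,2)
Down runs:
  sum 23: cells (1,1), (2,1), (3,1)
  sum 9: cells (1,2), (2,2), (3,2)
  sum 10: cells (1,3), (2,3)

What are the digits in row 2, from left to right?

23 in 3 cells must be {6,8,9}.
Only 6 fits (2,2) under both its across sum 23 and down sum 9.
The 8 across and the 23 down share only 6, so (3,1) = 6.
(3,2) = 8 − 6 = 2 completes the 8 across.
(1,1) = 8: the only remaining digit allowed by both the 11 across and the 23 down.
(1,2) = 9 − 8 = 1 completes the 9 down.
(1,3) = 11 − 9 = 2 completes the 11 across.
(2,1) = 23 − 14 = 9 completes the 23 down.
(2,3) = 23 − 15 = 8 completes the 23 across.

9 6 8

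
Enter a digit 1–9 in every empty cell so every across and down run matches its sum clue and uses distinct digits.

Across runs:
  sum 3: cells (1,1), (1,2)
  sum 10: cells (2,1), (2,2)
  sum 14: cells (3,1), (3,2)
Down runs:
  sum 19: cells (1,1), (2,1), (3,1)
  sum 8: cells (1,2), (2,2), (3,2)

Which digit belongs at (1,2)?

1

3 in 2 cells must be {1,2}.
The 3 across and the 19 down share only 2, so (1,1) = 2.
(1,2) = 3 − 2 = 1 completes the 3 across.
Given what's placed, (3,2) must be 5 to fit the 14 across and 8 down.
(2,2) = 8 − 6 = 2 completes the 8 down.
(3,1) = 14 − 5 = 9 completes the 14 across.
(2,1) = 10 − 2 = 8 completes the 10 across.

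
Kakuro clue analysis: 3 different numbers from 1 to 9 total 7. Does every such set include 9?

No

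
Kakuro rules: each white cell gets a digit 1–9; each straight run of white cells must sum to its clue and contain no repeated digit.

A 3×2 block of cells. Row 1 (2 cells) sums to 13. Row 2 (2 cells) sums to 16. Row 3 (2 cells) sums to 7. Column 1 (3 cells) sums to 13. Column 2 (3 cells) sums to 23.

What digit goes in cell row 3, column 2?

6

16 in 2 cells must be {7,9}; 23 in 3 cells must be {6,8,9}.
The 16 across and the 23 down share only 9, so (2,2) = 9.
Given what's placed, (3,2) must be 6 to fit the 7 across and 23 down.
(1,2) = 23 − 15 = 8 completes the 23 down.
(2,1) = 16 − 9 = 7 completes the 16 across.
(3,1) = 7 − 6 = 1 completes the 7 across.
(1,1) = 13 − 8 = 5 completes the 13 across.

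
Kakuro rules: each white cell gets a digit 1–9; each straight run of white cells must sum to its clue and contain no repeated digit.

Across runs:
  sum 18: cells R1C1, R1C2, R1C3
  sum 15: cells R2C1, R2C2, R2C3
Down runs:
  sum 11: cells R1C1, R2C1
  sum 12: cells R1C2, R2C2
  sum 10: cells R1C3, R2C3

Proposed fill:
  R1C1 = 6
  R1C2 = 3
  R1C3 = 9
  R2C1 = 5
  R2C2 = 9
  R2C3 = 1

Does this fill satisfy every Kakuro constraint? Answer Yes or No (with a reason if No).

Yes

Across: 6+3+9=18; 5+9+1=15. Down: 6+5=11; 3+9=12; 9+1=10. No digit repeats within any run.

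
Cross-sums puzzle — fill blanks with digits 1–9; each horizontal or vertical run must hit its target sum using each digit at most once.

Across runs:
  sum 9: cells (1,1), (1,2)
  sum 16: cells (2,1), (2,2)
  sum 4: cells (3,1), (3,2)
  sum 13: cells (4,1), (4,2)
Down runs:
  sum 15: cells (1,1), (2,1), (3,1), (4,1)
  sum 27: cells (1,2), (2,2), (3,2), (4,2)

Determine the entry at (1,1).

2

16 in 2 cells must be {7,9}; 4 in 2 cells must be {1,3}.
Only 3 fits (3,2) under both its across sum 4 and down sum 27.
(3,1) = 4 − 3 = 1 completes the 4 across.
Nothing is forced directly, so branch on (1,2), whose candidates are 7 or 8. If (1,2) = 8: then (1,1) would have to be in {1} for the 9 across but in {2,3,4,5,6,7,8,9} for the 15 down — contradiction. So (1,2) = 7.
(1,1) = 9 − 7 = 2 completes the 9 across.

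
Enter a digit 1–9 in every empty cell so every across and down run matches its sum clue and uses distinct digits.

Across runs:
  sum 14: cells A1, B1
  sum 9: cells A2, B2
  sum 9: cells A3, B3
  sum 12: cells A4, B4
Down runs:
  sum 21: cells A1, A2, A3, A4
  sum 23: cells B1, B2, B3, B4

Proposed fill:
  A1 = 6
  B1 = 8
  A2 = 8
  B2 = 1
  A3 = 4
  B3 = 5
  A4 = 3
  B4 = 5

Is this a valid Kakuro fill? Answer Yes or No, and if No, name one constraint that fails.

No — the down run B1–B4 sums to 19, not 23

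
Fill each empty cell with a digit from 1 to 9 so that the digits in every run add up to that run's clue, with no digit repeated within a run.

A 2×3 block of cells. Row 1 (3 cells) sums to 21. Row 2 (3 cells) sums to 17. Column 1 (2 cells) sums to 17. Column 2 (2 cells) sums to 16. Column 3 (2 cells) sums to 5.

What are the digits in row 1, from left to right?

17 in 2 cells must be {8,9}; 16 in 2 cells must be {7,9}.
The 21 across and the 5 down share only 4, so (1,3) = 4.
(2,3) = 5 − 4 = 1 completes the 5 down.
Given what's placed, (1,2) must be 9 to fit the 21 across and 16 down.
(2,1) = 9: the only remaining digit allowed by both the 17 across and the 17 down.
(2,2) = 17 − 10 = 7 completes the 17 across.
(1,1) = 21 − 13 = 8 completes the 21 across.

8 9 4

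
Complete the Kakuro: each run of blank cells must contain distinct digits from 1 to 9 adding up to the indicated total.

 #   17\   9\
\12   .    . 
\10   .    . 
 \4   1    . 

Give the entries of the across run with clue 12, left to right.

7, 5

4 in 2 cells must be {1,3}.
R3C2 = 4 − 1 = 3 completes the 4 across.
Nothing is forced directly, so branch on R1C1, whose candidates are 7 or 9. If R1C1 = 9: then R1C2 would have to be in {3} for the 12 across but in {1,2,4,5} for the 9 down — contradiction. So R1C1 = 7.
R1C2 = 12 − 7 = 5 completes the 12 across.
R2C1 = 17 − 8 = 9 completes the 17 down.
R2C2 = 10 − 9 = 1 completes the 10 across.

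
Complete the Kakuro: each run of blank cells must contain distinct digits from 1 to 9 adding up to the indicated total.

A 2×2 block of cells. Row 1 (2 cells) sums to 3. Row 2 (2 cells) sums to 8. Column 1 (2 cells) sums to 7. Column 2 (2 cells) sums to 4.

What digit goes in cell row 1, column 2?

3 in 2 cells must be {1,2}; 4 in 2 cells must be {1,3}.
The 3 across and the 4 down share only 1, so (1,2) = 1.
(2,2) = 4 − 1 = 3 completes the 4 down.
(1,1) = 3 − 1 = 2 completes the 3 across.
(2,1) = 8 − 3 = 5 completes the 8 across.

1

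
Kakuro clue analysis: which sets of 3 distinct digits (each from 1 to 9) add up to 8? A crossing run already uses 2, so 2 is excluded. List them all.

3 distinct digits from 1–9 sum between 6 and 24.
Dropping sets that contain 2.
Only one set works: {1,3,4}.

{1,3,4}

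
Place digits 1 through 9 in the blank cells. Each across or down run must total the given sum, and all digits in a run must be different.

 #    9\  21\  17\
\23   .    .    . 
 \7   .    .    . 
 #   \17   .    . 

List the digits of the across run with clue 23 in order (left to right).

23 in 3 cells must be {6,8,9}; 7 in 3 cells must be {1,2,4}; 17 in 2 cells must be {8,9}.
Only 4 fits R2C2 under both its across sum 7 and down sum 21.
Nothing is forced directly, so branch on R1C1, whose candidates are 6 or 8. If R1C1 = 6: then R2C1 would have to be in {1,2} for the 7 across but in {3} for the 9 down — contradiction. So R1C1 = 8.
R1C2 = 9: the only remaining digit allowed by both the 23 across and the 21 down.
R1C3 = 23 − 17 = 6 completes the 23 across.

8, 9, 6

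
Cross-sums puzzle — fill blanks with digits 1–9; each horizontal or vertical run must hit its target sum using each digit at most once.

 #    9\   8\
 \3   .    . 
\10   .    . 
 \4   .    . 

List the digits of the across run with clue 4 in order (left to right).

1 3

3 in 2 cells must be {1,2}; 4 in 2 cells must be {1,3}.
Nothing is forced directly, so branch on R3C2, whose candidates are 1 or 3. If R3C2 = 1: that forces R1C2 = 2, after which R2C2 would have to be in {1,2,3,4,6,7,8,9} for the 10 across but in {5} for the 8 down — contradiction. So R3C2 = 3.
Given what's placed, R1C2 must be 1 to fit the 3 across and 8 down.
R2C2 = 8 − 4 = 4 completes the 8 down.
R3C1 = 4 − 3 = 1 completes the 4 across.
R1C1 = 3 − 1 = 2 completes the 3 across.
R2C1 = 10 − 4 = 6 completes the 10 across.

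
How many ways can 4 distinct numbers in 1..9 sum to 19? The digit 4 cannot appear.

6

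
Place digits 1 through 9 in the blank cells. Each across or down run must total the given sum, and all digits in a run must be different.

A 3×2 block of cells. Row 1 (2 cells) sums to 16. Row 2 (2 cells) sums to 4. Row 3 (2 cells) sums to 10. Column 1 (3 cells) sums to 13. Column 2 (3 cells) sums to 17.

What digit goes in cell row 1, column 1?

16 in 2 cells must be {7,9}; 4 in 2 cells must be {1,3}.
Nothing is forced directly, so branch on (2,1), whose candidates are 1 or 3. If (2,1) = 1: that forces (2,2) = 3, (1,2) = 9, after which (3,2) would have to be in {1,2,3,4,6,7,8,9} for the 10 across but in {5} for the 17 down — contradiction. So (2,1) = 3.
Given what's placed, (1,1) must be 9 to fit the 16 across and 13 down.
(1,2) = 16 − 9 = 7 completes the 16 across.
(2,2) = 4 − 3 = 1 completes the 4 across.
(3,1) = 13 − 12 = 1 completes the 13 down.
(3,2) = 10 − 1 = 9 completes the 10 across.

9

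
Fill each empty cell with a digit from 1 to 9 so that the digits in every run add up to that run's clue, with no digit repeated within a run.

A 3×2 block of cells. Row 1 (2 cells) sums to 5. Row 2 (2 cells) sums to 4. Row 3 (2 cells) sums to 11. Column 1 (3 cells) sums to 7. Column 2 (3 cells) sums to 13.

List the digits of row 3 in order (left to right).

4 in 2 cells must be {1,3}; 7 in 3 cells must be {1,2,4}.
The 4 across and the 7 down share only 1, so (2,1) = 1.
(2,2) = 4 − 1 = 3 completes the 4 across.
Nothing is forced directly, so branch on (1,1), whose candidates are 2 or 4. If (1,1) = 2: then (1,2) would have to be in {3} for the 5 across but in {1,2,4,6,8,9} for the 13 down — contradiction. So (1,1) = 4.
(1,2) = 5 − 4 = 1 completes the 5 across.
(3,1) = 7 − 5 = 2 completes the 7 down.
(3,2) = 11 − 2 = 9 completes the 11 across.

2 9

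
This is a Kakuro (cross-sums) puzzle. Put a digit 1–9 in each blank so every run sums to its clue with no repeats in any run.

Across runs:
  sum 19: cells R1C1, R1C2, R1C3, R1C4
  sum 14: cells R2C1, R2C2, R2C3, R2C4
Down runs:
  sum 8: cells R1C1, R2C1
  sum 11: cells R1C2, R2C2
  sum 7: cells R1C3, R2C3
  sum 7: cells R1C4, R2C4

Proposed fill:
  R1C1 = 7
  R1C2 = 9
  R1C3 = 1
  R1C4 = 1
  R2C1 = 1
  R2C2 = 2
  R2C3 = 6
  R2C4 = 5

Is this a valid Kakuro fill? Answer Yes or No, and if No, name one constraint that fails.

No — the down run R1C4–R2C4 sums to 6, not 7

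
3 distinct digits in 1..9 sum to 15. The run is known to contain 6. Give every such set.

{1,6,8}; {2,6,7}; {4,5,6}

3 distinct digits from 1–9 sum between 6 and 24.
Keeping only sets containing 6.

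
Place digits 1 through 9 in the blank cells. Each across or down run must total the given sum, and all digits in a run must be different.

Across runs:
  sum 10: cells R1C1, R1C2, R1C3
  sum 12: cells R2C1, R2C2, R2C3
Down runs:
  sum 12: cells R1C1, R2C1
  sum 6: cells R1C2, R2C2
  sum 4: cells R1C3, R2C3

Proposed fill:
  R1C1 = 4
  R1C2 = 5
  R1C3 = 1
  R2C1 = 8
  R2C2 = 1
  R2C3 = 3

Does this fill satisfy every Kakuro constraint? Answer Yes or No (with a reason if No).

Across: 4+5+1=10; 8+1+3=12. Down: 4+8=12; 5+1=6; 1+3=4. No digit repeats within any run.

Yes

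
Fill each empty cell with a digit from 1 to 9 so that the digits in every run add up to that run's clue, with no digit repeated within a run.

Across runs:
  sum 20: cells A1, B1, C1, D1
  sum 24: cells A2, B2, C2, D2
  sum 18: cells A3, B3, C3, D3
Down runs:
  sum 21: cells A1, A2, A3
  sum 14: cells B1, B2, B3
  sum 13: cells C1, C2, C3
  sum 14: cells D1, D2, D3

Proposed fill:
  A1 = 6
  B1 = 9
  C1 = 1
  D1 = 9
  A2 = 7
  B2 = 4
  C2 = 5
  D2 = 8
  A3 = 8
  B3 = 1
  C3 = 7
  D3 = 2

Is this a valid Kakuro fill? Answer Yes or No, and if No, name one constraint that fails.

No — the across run A1–D1 sums to 25, not 20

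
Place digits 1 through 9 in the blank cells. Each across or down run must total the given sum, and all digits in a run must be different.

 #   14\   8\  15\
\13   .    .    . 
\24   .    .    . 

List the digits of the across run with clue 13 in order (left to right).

24 in 3 cells must be {7,8,9}.
The 24 across and the 8 down share only 7, so R2C2 = 7.
R1C2 = 8 − 7 = 1 completes the 8 down.
Nothing is forced directly, so branch on R2C1, whose candidates are 8 or 9. If R2C1 = 8: then R1C1 would have to be in {3,4,5,7,8,9} for the 13 across but in {6} for the 14 down — contradiction. So R2C1 = 9.
R1C1 = 14 − 9 = 5 completes the 14 down.
R1C3 = 13 − 6 = 7 completes the 13 across.
R2C3 = 24 − 16 = 8 completes the 24 across.

5 1 7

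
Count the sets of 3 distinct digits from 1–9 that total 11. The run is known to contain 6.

2

3 distinct digits from 1–9 sum between 6 and 24.
Keeping only sets containing 6.
Enumerating: {1,4,6}, {2,3,6}.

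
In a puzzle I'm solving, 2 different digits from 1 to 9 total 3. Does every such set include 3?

No

The only way to make 3 from 2 distinct digits is {1,2}, which does not contain 3.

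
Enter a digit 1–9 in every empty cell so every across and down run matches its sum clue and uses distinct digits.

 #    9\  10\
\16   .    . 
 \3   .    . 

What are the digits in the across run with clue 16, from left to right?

7 9

16 in 2 cells must be {7,9}; 3 in 2 cells must be {1,2}.
The 16 across and the 9 down share only 7, so R1C1 = 7.
R1C2 = 16 − 7 = 9 completes the 16 across.
R2C1 = 9 − 7 = 2 completes the 9 down.
R2C2 = 3 − 2 = 1 completes the 3 across.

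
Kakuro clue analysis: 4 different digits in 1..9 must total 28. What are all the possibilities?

4 distinct digits from 1–9 sum between 10 and 30.

{4,7,8,9}; {5,6,8,9}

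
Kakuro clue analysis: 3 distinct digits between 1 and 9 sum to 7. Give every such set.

{1,2,4}

3 distinct digits from 1–9 sum between 6 and 24.
Only one set works: {1,2,4}.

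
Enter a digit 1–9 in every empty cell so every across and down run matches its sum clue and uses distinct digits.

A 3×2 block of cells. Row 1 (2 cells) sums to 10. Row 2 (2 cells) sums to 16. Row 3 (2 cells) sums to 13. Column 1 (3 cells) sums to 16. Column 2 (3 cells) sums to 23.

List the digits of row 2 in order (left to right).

16 in 2 cells must be {7,9}; 23 in 3 cells must be {6,8,9}.
The 16 across and the 23 down share only 9, so (2,2) = 9.
(2,1) = 16 − 9 = 7 completes the 16 across.
Nothing is forced directly, so branch on (1,2), whose candidates are 6 or 8. If (1,2) = 8: then (1,1) would have to be in {2} for the 10 across but in {1,3,4,5,6,8} for the 16 down — contradiction. So (1,2) = 6.
(1,1) = 10 − 6 = 4 completes the 10 across.
(3,1) = 16 − 11 = 5 completes the 16 down.
(3,2) = 13 − 5 = 8 completes the 13 across.

7 9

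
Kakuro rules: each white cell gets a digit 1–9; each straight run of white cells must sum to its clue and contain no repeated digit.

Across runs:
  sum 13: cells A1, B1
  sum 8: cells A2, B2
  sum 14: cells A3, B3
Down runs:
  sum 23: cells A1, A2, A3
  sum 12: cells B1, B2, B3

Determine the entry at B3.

23 in 3 cells must be {6,8,9}.
The 8 across and the 23 down share only 6, so A2 = 6.
B2 = 8 − 6 = 2 completes the 8 across.
Nothing is forced directly, so branch on A1, whose candidates are 8 or 9. If A1 = 8: then B1 would have to be in {5} for the 13 across but in {1,3,4,6,7,9} for the 12 down — contradiction. So A1 = 9.
B1 = 13 − 9 = 4 completes the 13 across.
A3 = 23 − 15 = 8 completes the 23 down.
B3 = 14 − 8 = 6 completes the 14 across.

6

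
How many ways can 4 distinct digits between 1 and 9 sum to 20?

12

4 distinct digits from 1–9 sum between 10 and 30.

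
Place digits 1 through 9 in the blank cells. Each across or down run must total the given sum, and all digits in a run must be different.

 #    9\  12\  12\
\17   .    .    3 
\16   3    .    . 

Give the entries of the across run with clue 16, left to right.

R1C1 = 9 − 3 = 6 completes the 9 down.
R1C2 = 17 − 9 = 8 completes the 17 across.
R2C2 = 12 − 8 = 4 completes the 12 down.
R2C3 = 16 − 7 = 9 completes the 16 across.

3 4 9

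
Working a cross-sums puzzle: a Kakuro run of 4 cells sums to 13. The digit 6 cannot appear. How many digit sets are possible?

2

4 distinct digits from 1–9 sum between 10 and 30.
Dropping sets that contain 6.
Enumerating: {1,2,3,7}, {1,3,4,5}.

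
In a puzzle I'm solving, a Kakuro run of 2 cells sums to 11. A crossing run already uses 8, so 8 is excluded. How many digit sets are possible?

3

2 distinct digits from 1–9 sum between 3 and 17.
Dropping sets that contain 8.
Enumerating: {2,9}, {4,7}, {5,6}.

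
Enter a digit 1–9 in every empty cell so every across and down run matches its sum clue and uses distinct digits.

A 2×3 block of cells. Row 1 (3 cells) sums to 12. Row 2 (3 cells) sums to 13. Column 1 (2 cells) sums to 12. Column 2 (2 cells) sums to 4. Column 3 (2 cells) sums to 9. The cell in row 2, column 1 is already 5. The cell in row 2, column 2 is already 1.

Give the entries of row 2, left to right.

4 in 2 cells must be {1,3}.
(1,1) = 12 − 5 = 7 completes the 12 down.
(1,2) = 4 − 1 = 3 completes the 4 down.
(1,3) = 12 − 10 = 2 completes the 12 across.
(2,3) = 13 − 6 = 7 completes the 13 across.

5 1 7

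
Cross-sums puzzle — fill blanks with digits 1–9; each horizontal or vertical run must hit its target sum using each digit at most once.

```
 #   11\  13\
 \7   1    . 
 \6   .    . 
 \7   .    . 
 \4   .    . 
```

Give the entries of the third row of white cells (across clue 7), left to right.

4 in 2 cells must be {1,3}; 11 in 4 cells must be {1,2,3,5}.
R1C2 = 7 − 1 = 6 completes the 7 across.
R4C1 = 3: the only remaining digit allowed by both the 4 across and the 11 down.
R4C2 = 4 − 3 = 1 completes the 4 across.
No cell is forced outright now. R2C1 can only be 2 or 5 (the digits allowed by both its 6 across and its 11 down). If R2C1 = 5: then R2C2 would have to be in {1} for the 6 across but in {2,4} for the 13 down — contradiction. So R2C1 = 2.
R2C2 = 6 − 2 = 4 completes the 6 across.
R3C1 = 11 − 6 = 5 completes the 11 down.
R3C2 = 7 − 5 = 2 completes the 7 across.

5 2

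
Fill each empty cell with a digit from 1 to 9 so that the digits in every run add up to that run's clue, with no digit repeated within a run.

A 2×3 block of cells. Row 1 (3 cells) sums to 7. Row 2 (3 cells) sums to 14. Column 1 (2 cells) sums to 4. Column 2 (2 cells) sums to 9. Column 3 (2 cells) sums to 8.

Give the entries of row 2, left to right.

7 in 3 cells must be {1,2,4}; 4 in 2 cells must be {1,3}.
The 7 across and the 4 down share only 1, so (1,1) = 1.
Given what's placed, (1,3) must be 2 to fit the 7 across and 8 down.
(2,1) = 4 − 1 = 3 completes the 4 down.
(2,3) = 8 − 2 = 6 completes the 8 down.
(1,2) = 7 − 3 = 4 completes the 7 across.
(2,2) = 14 − 9 = 5 completes the 14 across.

3 5 6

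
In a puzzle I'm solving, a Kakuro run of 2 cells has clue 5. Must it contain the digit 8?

Counterexample: {1,4} sums to 5 without using 8.

No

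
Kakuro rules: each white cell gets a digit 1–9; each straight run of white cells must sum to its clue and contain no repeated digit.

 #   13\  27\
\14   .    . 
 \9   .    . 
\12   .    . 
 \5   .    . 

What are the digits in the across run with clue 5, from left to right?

1 4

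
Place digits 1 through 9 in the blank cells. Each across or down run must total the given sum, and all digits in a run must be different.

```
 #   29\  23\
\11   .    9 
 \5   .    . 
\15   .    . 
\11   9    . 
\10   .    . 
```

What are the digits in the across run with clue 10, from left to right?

6 4

R1C1 = 11 − 9 = 2 completes the 11 across.
R4C2 = 11 − 9 = 2 completes the 11 across.
No cell is forced outright now. R2C1 can only be 3 or 4 (the digits allowed by both its 5 across and its 29 down). If R2C1 = 3: then R2C2 would have to be in {2} for the 5 across but in {1,3,4,5,6,7,8} for the 23 down — contradiction. So R2C1 = 4.
R2C2 = 5 − 4 = 1 completes the 5 across.
Nothing is forced directly, so branch on R3C1, whose candidates are 6 or 8. If R3C1 = 6: then R3C2 would have to be in {9} for the 15 across but in {3,4,5,6,7,8} for the 23 down — contradiction. So R3C1 = 8.
R3C2 = 15 − 8 = 7 completes the 15 across.
R5C1 = 29 − 23 = 6 completes the 29 down.
R5C2 = 10 − 6 = 4 completes the 10 across.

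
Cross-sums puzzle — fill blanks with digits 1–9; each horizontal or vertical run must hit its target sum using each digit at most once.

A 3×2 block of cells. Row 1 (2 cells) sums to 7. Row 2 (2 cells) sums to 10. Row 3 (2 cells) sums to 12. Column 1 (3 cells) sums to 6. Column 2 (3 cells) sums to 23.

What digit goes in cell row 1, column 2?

6

6 in 3 cells must be {1,2,3}; 23 in 3 cells must be {6,8,9}.
The 7 across and the 23 down share only 6, so (1,2) = 6.
The 12 across and the 6 down share only 3, so (3,1) = 3.
(3,2) = 12 − 3 = 9 completes the 12 across.
(1,1) = 7 − 6 = 1 completes the 7 across.
(2,1) = 6 − 4 = 2 completes the 6 down.
(2,2) = 10 − 2 = 8 completes the 10 across.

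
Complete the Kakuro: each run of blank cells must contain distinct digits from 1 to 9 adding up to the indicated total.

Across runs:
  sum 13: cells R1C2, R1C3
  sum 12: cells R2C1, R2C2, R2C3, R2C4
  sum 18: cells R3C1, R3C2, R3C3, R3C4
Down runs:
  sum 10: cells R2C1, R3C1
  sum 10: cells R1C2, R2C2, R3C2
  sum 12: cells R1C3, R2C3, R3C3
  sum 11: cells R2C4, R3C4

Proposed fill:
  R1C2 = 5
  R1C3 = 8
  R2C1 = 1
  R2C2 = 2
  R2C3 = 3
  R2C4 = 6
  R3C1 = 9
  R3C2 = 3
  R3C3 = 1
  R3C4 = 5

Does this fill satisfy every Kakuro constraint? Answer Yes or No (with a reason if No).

Across: 5+8=13; 1+2+3+6=12; 9+3+1+5=18. Down: 1+9=10; 5+2+3=10; 8+3+1=12; 6+5=11. No digit repeats within any run.

Yes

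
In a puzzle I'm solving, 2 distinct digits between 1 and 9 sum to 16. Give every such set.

{7,9}

2 distinct digits from 1–9 sum between 3 and 17.
Only one set works: {7,9}.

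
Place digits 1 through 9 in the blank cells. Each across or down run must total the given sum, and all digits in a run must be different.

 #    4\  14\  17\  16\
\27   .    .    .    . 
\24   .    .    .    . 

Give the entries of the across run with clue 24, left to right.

1 6 8 9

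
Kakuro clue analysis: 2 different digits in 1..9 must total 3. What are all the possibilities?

2 distinct digits from 1–9 sum between 3 and 17.
Only one set works: {1,2}.

{1,2}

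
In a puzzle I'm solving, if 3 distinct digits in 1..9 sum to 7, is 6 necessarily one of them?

The only way to make 7 from 3 distinct digits is {1,2,4}, which does not contain 6.

No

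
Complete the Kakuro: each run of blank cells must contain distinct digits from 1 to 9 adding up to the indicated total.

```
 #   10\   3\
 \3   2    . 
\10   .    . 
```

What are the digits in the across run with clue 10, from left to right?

8 2

3 in 2 cells must be {1,2}.
R1C2 = 3 − 2 = 1 completes the 3 across.
R2C1 = 10 − 2 = 8 completes the 10 down.
R2C2 = 10 − 8 = 2 completes the 10 across.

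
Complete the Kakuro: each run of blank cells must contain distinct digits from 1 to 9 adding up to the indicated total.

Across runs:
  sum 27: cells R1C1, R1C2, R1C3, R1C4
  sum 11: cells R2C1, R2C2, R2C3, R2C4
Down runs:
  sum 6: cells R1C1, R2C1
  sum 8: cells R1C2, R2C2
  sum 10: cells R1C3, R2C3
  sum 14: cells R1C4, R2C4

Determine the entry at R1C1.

11 in 4 cells must be {1,2,3,5}.
Only 5 fits R2C4 under both its across sum 11 and down sum 14.
R1C4 = 14 − 5 = 9 completes the 14 down.
Nothing is forced directly, so branch on R1C1, whose candidates are 4 or 5. If R1C1 = 4: that forces R1C2 = 6, R1C3 = 8, R2C1 = 2, after which R2C2 would have to be in {1,3} for the 11 across but in {2} for the 8 down — contradiction. So R1C1 = 5.

5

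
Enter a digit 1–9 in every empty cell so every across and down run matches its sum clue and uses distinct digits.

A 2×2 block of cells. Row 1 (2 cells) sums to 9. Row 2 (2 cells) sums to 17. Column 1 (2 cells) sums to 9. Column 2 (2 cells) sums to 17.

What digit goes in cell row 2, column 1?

8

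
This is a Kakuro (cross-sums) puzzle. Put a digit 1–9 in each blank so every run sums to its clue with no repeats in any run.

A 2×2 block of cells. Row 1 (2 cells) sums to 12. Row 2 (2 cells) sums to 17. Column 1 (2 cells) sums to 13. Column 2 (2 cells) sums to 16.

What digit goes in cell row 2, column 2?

9

17 in 2 cells must be {8,9}; 16 in 2 cells must be {7,9}.
The 17 across and the 16 down share only 9, so (2,2) = 9.
(1,2) = 16 − 9 = 7 completes the 16 down.
(2,1) = 17 − 9 = 8 completes the 17 across.
(1,1) = 12 − 7 = 5 completes the 12 across.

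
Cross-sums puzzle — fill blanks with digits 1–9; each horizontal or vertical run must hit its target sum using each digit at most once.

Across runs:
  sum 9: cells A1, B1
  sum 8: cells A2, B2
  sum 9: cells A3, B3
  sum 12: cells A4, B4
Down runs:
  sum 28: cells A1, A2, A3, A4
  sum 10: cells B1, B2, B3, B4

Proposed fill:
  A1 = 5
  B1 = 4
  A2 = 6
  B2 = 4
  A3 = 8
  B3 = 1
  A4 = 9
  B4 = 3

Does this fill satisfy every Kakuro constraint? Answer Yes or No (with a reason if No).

No — the down run B1–B4 sums to 12, not 10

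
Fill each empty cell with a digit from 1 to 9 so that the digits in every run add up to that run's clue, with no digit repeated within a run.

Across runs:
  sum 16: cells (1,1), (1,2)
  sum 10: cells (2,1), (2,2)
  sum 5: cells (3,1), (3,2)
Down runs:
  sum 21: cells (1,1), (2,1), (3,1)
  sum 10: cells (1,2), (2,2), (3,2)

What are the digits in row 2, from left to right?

16 in 2 cells must be {7,9}.
The 16 across and the 10 down share only 7, so (1,2) = 7.
The 5 across and the 21 down share only 4, so (3,1) = 4.
(3,2) = 5 − 4 = 1 completes the 5 across.
(1,1) = 16 − 7 = 9 completes the 16 across.
(2,1) = 21 − 13 = 8 completes the 21 down.
(2,2) = 10 − 8 = 2 completes the 10 across.

8, 2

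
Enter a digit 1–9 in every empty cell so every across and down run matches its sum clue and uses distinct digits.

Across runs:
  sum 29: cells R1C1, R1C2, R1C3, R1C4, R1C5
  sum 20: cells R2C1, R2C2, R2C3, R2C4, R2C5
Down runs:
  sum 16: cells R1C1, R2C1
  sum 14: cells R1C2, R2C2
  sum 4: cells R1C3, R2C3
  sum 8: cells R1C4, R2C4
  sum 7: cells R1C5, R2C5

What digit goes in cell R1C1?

7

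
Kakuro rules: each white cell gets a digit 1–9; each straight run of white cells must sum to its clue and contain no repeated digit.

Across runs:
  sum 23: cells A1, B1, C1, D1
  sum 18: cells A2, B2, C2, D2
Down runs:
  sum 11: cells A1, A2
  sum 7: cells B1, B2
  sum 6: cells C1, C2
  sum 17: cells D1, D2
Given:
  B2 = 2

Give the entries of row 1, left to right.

17 in 2 cells must be {8,9}.
B1 = 7 − 2 = 5 completes the 7 down.
Nothing is forced directly, so branch on C2, whose candidates are 1 or 4 or 5. If C2 = 1: then C1 would have to be in {1,2,3,4,6,7,8,9} for the 23 across but in {5} for the 6 down — contradiction. If C2 = 4: that forces C1 = 2, D1 = 9, after which D2 would have to be in {3,5,7,9} for the 18 across but in {8} for the 17 down — contradiction. So C2 = 5.
C1 = 6 − 5 = 1 completes the 6 down.
Given what's placed, D2 must be 8 to fit the 18 across and 17 down.
D1 = 17 − 8 = 9 completes the 17 down.
A2 = 18 − 15 = 3 completes the 18 across.
A1 = 23 − 15 = 8 completes the 23 across.

8 5 1 9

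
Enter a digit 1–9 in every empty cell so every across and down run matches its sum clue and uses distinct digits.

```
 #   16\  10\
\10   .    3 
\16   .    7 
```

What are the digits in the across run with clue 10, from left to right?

7 3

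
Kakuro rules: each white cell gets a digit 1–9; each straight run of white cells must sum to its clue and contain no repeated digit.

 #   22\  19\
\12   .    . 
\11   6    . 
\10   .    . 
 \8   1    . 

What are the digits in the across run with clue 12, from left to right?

R2C2 = 11 − 6 = 5 completes the 11 across.
R4C2 = 8 − 1 = 7 completes the 8 across.
Nothing is forced directly, so branch on R1C1, whose candidates are 7 or 8. If R1C1 = 7: then R1C2 would have to be in {5} for the 12 across but in {1,3,4,6} for the 19 down — contradiction. So R1C1 = 8.
R1C2 = 12 − 8 = 4 completes the 12 across.
R3C1 = 22 − 15 = 7 completes the 22 down.
R3C2 = 10 − 7 = 3 completes the 10 across.

8, 4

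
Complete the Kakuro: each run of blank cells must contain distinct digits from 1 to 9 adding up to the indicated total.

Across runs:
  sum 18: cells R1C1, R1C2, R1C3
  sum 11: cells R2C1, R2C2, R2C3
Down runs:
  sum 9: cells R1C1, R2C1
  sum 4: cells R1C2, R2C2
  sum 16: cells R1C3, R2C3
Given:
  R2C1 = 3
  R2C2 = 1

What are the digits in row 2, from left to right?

4 in 2 cells must be {1,3}; 16 in 2 cells must be {7,9}.
R1C1 = 9 − 3 = 6 completes the 9 down.
R1C2 = 4 − 1 = 3 completes the 4 down.
R1C3 = 18 − 9 = 9 completes the 18 across.
R2C3 = 11 − 4 = 7 completes the 11 across.

3 1 7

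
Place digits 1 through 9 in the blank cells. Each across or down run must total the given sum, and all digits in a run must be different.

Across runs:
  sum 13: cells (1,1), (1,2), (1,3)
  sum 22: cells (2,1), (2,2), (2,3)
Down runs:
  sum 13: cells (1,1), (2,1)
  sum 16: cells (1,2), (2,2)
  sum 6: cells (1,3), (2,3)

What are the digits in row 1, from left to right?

16 in 2 cells must be {7,9}.
The 22 across and the 6 down share only 5, so (2,3) = 5.
(1,3) = 6 − 5 = 1 completes the 6 down.
Given what's placed, (2,2) must be 9 to fit the 22 across and 16 down.
(1,2) = 16 − 9 = 7 completes the 16 down.
(2,1) = 22 − 14 = 8 completes the 22 across.
(1,1) = 13 − 8 = 5 completes the 13 across.

5, 7, 1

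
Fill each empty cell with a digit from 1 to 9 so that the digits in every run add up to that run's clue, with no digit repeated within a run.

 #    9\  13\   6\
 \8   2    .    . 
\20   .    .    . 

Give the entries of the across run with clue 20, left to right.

Given what's placed, R1C2 must be 5 to fit the 8 across and 13 down.
R1C3 = 8 − 7 = 1 completes the 8 across.
R2C1 = 9 − 2 = 7 completes the 9 down.
R2C2 = 13 − 5 = 8 completes the 13 down.
R2C3 = 20 − 15 = 5 completes the 20 across.

7 8 5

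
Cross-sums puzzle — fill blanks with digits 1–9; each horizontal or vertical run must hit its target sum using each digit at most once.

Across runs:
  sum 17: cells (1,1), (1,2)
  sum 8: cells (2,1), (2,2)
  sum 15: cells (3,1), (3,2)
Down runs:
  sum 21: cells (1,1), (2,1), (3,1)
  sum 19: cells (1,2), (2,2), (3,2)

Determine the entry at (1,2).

9

17 in 2 cells must be {8,9}.
Nothing is forced directly, so branch on (2,1), whose candidates are 5 or 6 or 7. If (2,1) = 5: that forces (1,1) = 9, (1,2) = 8, after which (2,2) would have to be in {3} for the 8 across but in {2,4,5,6,7,9} for the 19 down — contradiction. If (2,1) = 7: then (2,2) would have to be in {1} for the 8 across but in {2,3,4,5,6,7,8,9} for the 19 down — contradiction. So (2,1) = 6.
Given what's placed, (1,1) must be 8 to fit the 17 across and 21 down.
(1,2) = 17 − 8 = 9 completes the 17 across.
(2,2) = 8 − 6 = 2 completes the 8 across.
(3,1) = 21 − 14 = 7 completes the 21 down.
(3,2) = 15 − 7 = 8 completes the 15 across.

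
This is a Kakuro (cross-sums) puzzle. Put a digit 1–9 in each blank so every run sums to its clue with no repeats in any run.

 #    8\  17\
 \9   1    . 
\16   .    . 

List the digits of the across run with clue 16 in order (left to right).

16 in 2 cells must be {7,9}; 17 in 2 cells must be {8,9}.
R1C2 = 9 − 1 = 8 completes the 9 across.
R2C1 = 8 − 1 = 7 completes the 8 down.
R2C2 = 16 − 7 = 9 completes the 16 across.

7, 9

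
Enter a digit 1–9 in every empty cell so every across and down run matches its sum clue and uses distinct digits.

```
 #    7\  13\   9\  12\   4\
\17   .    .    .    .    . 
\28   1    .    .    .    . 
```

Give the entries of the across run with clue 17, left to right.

6 5 2 3 1

4 in 2 cells must be {1,3}.
R1C1 = 7 − 1 = 6 completes the 7 down.
R1C2 = 5: the only remaining digit allowed by both the 17 across and the 13 down.
R1C4 = 3: the only remaining digit allowed by both the 17 across and the 12 down.
R1C5 = 1: the only remaining digit allowed by both the 17 across and the 4 down.
R2C2 = 13 − 5 = 8 completes the 13 down.
R2C4 = 12 − 3 = 9 completes the 12 down.
R2C5 = 4 − 1 = 3 completes the 4 down.
R1C3 = 17 − 15 = 2 completes the 17 across.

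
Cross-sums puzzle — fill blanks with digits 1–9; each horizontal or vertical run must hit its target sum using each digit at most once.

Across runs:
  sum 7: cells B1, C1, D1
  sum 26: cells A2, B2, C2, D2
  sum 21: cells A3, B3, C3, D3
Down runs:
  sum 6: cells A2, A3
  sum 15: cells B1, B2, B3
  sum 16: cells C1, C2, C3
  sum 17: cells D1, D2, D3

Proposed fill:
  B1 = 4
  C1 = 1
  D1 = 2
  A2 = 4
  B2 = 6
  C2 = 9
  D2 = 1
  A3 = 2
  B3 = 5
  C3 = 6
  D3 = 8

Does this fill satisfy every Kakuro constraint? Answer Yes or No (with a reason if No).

No — the down run D1–D3 sums to 11, not 17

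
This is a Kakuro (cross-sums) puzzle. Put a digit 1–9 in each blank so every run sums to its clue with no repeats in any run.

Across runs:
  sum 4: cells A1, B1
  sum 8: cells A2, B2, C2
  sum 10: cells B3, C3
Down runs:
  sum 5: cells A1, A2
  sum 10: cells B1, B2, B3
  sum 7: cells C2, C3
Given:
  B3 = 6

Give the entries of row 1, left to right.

1, 3

4 in 2 cells must be {1,3}.
C3 = 10 − 6 = 4 completes the 10 across.
C2 = 7 − 4 = 3 completes the 7 down.
B2 = 1: the only remaining digit allowed by both the 8 across and the 10 down.
B1 = 10 − 7 = 3 completes the 10 down.
A2 = 8 − 4 = 4 completes the 8 across.
A1 = 4 − 3 = 1 completes the 4 across.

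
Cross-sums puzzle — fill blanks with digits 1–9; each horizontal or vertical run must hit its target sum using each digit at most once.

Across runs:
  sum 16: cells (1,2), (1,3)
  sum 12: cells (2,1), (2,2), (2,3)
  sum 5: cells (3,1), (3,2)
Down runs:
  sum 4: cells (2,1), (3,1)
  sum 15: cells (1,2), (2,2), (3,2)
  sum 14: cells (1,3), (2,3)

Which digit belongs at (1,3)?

16 in 2 cells must be {7,9}; 4 in 2 cells must be {1,3}.
The 16 across and the 14 down share only 9, so (1,3) = 9.
(2,3) = 14 − 9 = 5 completes the 14 down.
(1,2) = 16 − 9 = 7 completes the 16 across.
No cell is forced outright now. (2,1) can only be 1 or 3 (the digits allowed by both its 12 across and its 4 down). If (2,1) = 3: then (2,2) would have to be in {4} for the 12 across but in {2,3,5,6} for the 15 down — contradiction. So (2,1) = 1.
(2,2) = 12 − 6 = 6 completes the 12 across.
(3,1) = 4 − 1 = 3 completes the 4 down.
(3,2) = 5 − 3 = 2 completes the 5 across.

9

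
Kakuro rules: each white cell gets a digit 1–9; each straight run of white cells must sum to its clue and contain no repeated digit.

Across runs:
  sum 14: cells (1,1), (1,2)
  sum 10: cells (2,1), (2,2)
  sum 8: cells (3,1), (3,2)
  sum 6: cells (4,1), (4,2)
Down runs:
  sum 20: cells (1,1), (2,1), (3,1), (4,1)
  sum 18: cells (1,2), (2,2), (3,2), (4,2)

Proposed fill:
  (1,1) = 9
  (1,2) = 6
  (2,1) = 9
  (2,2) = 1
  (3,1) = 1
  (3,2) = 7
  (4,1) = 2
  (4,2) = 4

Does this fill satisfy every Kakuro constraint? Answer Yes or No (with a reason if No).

No — the down run (1,1)–(4,1) sums to 21, not 20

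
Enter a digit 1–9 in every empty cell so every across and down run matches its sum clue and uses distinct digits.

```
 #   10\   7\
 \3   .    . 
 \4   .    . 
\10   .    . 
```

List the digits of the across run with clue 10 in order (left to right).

6 4

3 in 2 cells must be {1,2}; 4 in 2 cells must be {1,3}; 7 in 3 cells must be {1,2,4}.
The 4 across and the 7 down share only 1, so R2C2 = 1.
Given what's placed, R1C2 must be 2 to fit the 3 across and 7 down.
R2C1 = 4 − 1 = 3 completes the 4 across.
R3C2 = 7 − 3 = 4 completes the 7 down.
R1C1 = 3 − 2 = 1 completes the 3 across.
R3C1 = 10 − 4 = 6 completes the 10 across.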